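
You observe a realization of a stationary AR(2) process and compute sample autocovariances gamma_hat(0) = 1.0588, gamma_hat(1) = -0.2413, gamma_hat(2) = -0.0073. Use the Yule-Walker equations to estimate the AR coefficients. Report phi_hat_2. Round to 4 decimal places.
\hat\phi_{2} = -0.0621

The Yule-Walker equations for an AR(p) process read, in matrix form,
  Gamma_p phi = r_p,   with   (Gamma_p)_{ij} = gamma(|i - j|),
                       (r_p)_i = gamma(i),   i,j = 1..p.
Substitute the sample gammas (Toeplitz matrix and right-hand side of size 2):
  Gamma_p = [[1.0588, -0.2413], [-0.2413, 1.0588]]
  r_p     = [-0.2413, -0.0073]
Written out:
  1.0588 phi_1 - 0.2413 phi_2 = -0.2413
  -0.2413 phi_1 + 1.0588 phi_2 = -0.0073
Solve by Cramer's rule:
  det = gamma(0)^2 - gamma(1)^2 = (1.0588)^2 - (-0.2413)^2 = 1.12105744 - 0.05822569 = 1.06283175
  phi_hat_1 = [gamma(1) gamma(0) - gamma(1) gamma(2)] / det = [(-0.2413)(1.0588) - (-0.2413)(-0.0073)] / 1.06283175 = -0.25724993 / 1.06283175 = -0.242
  phi_hat_2 = [gamma(0) gamma(2) - gamma(1)^2] / det = [(1.0588)(-0.0073) - (-0.2413)^2] / 1.06283175 = -0.06595493 / 1.06283175 = -0.0621
So phi_hat = [-0.2420, -0.0621].
Therefore phi_hat_2 = -0.0621.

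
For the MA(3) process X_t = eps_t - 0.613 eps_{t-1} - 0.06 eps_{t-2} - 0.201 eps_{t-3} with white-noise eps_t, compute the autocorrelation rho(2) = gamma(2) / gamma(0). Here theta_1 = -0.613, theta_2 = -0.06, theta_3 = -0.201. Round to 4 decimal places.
\rho(2) = 0.0445

For an MA(q) process with theta_0 = 1, the autocovariance is
  gamma(k) = sigma^2 * sum_{i=0..q-k} theta_i * theta_{i+k},
and rho(k) = gamma(k) / gamma(0). Sigma^2 cancels.
  numerator   = (1)*(-0.06) + (-0.613)*(-0.201) = 0.063213.
  denominator = (1)^2 + (-0.613)^2 + (-0.06)^2 + (-0.201)^2 = 1.41977.
  rho(2) = 0.063213 / 1.41977 = 0.0445.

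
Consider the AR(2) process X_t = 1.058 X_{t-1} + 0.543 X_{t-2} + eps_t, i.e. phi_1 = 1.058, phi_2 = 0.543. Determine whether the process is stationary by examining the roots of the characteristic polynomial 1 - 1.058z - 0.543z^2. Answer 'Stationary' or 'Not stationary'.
\text{Not stationary}

The AR(p) characteristic polynomial is P(z) = 1 - 1.058z - 0.543z^2.
Stationarity requires all roots to lie outside the unit circle, i.e. |z| > 1 for every root.
Set 1 + (-1.058) z + (-0.543) z^2 = 0, i.e. a z^2 + b z + c = 0 with a = -0.543, b = -1.058, c = 1.
Discriminant D = b^2 - 4ac = (-1.058)^2 - 4*(-0.543)*1 = 1.119364 - (-2.172) = 3.291364.
D >= 0, so the roots are real: z = (-b +/- sqrt(D)) / (2a) = (1.058 +/- 1.814212) / (-1.086).
  z_1 = (1.058 + 1.814212) / (-1.086) = -2.6448,   |z_1| = 2.6448.
  z_2 = (1.058 - 1.814212) / (-1.086) = 0.6963,   |z_2| = 0.6963.
Moduli of all roots: 2.6448, 0.6963.
All moduli strictly greater than 1? No.
Verdict: Not stationary.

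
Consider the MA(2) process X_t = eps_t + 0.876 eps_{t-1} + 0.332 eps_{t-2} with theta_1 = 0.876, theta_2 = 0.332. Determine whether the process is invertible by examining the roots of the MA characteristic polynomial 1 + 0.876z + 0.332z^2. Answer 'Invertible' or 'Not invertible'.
\text{Invertible}

The MA(q) characteristic polynomial is P(z) = 1 + 0.876z + 0.332z^2.
Invertibility requires all roots to lie outside the unit circle, i.e. |z| > 1 for every root.
Set 1 + (0.876) z + (0.332) z^2 = 0, i.e. a z^2 + b z + c = 0 with a = 0.332, b = 0.876, c = 1.
Discriminant D = b^2 - 4ac = (0.876)^2 - 4*(0.332)*1 = 0.767376 - (1.328) = -0.560624.
D < 0, so the roots are the complex-conjugate pair z = (-b +/- i sqrt(-D)) / (2a) = -1.3193 +/- 1.1276i.
For a conjugate pair |z|^2 = z * conj(z) = (product of roots) = c/a = 1/(0.332) = 3.012048, so |z| = sqrt(3.012048) = 1.7355 for both roots.
Moduli of all roots: 1.7355, 1.7355.
All moduli strictly greater than 1? Yes.
Verdict: Invertible.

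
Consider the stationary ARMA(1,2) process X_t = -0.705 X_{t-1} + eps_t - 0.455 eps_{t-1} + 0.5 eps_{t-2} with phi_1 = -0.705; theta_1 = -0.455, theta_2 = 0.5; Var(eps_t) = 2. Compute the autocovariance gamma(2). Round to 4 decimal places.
\gamma(2) = 8.2231

Multiply the model equation by X_{t-k} and take expectations. With theta_0 = psi_0 = 1 and psi_j the MA(infinity) weights, this gives
  gamma(k) - sum_i phi_i gamma(k-i) = c_k,
  c_k = sigma^2 * sum_{j=k..q} theta_j psi_{j-k}   (c_k = 0 for k > q),
using gamma(-m) = gamma(m).
psi-weights needed (psi_j = theta_j + sum_i phi_i psi_{j-i}):
  psi_1 = theta_1 + phi_1 = -0.455 + (-0.705) = -1.16
  psi_2 = theta_2 + phi_1 psi_1 = 0.5 + (-0.705)(-1.16) = 1.3178
Right-hand sides:
  c_0 = sigma^2 (1 + theta_1 psi_1 + theta_2 psi_2) = 2 * (1 + (-0.455)(-1.16) + (0.5)(1.3178)) = 2 * 2.1867 = 4.3734
  c_1 = sigma^2 (theta_1 + theta_2 psi_1) = 2 * (-0.455 + (0.5)(-1.16)) = -2.07
  c_2 = sigma^2 theta_2 = 2 * (0.5) = 1
Equations for k = 0 and k = 1 (AR order 1):
  gamma(0) = phi_1 gamma(1) + c_0
  gamma(1) = phi_1 gamma(0) + c_1
Substituting the second into the first: gamma(0) (1 - phi_1^2) = c_0 + phi_1 c_1, so
  gamma(0) = (c_0 + phi_1 c_1) / (1 - phi_1^2) = (4.3734 + (-0.705)(-2.07)) / (1 - (-0.705)^2) = 5.83275 / 0.502975 = 11.596501.
  gamma(1) = phi_1 gamma(0) + c_1 = (-0.705)(11.596501) + (-2.07) = -10.245533.
For k = 2: gamma(2) = phi_1 gamma(1) + c_2
  = (-0.705)(-10.245533) + (1) = 8.223101.
Therefore gamma(2) = 8.2231 (to 4 decimal places).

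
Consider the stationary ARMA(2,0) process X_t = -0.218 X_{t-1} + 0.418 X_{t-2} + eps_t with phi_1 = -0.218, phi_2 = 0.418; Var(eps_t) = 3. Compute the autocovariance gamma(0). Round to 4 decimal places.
\gamma(0) = 4.2284

Multiply the model equation by X_{t-k} and take expectations. With theta_0 = psi_0 = 1 and psi_j the MA(infinity) weights, this gives
  gamma(k) - sum_i phi_i gamma(k-i) = c_k,
  c_k = sigma^2 * sum_{j=k..q} theta_j psi_{j-k}   (c_k = 0 for k > q),
using gamma(-m) = gamma(m).
Pure AR (q = 0): c_0 = sigma^2 = 3, c_k = 0 for k >= 1.
Equations for k = 0, 1, 2 (AR order 2, c_2 = 0):
  (E0) gamma(0) = phi_1 gamma(1) + phi_2 gamma(2) + c_0
  (E1) gamma(1) = phi_1 gamma(0) + phi_2 gamma(1) + c_1
  (E2) gamma(2) = phi_1 gamma(1) + phi_2 gamma(0)
From (E1): gamma(1) = A gamma(0) + B with
  A = phi_1 / (1 - phi_2) = -0.218 / 0.582 = -0.37457,   B = c_1 / (1 - phi_2) = 0 / 0.582 = 0.
Insert (E2) into (E0): gamma(0) (1 - phi_2^2) = phi_1 (1 + phi_2) gamma(1) + c_0.
  phi_1 (1 + phi_2) = (-0.218)(1.418) = -0.309124,   1 - phi_2^2 = 0.825276.
Replace gamma(1) by A gamma(0) + B and collect gamma(0):
  gamma(0) [0.825276 - (-0.309124)(-0.37457)] = c_0 = 3
  gamma(0) * 0.709487 = 3
  gamma(0) = 3 / 0.709487 = 4.228406.
Therefore gamma(0) = 4.2284 (to 4 decimal places).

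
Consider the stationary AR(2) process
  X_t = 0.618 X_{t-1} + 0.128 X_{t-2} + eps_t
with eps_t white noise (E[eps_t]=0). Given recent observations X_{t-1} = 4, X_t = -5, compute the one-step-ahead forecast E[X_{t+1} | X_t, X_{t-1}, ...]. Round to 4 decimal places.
E[X_{t+1} \mid \mathcal F_t] = -2.5780

For an AR(p) model X_t = c + sum_i phi_i X_{t-i} + eps_t, the
one-step-ahead conditional mean is
  E[X_{t+1} | X_t, ...] = c + sum_i phi_i X_{t+1-i}.
Substitute known values:
  E[X_{t+1} | ...] = (0.618) * (-5) + (0.128) * (4)
                   = -2.5780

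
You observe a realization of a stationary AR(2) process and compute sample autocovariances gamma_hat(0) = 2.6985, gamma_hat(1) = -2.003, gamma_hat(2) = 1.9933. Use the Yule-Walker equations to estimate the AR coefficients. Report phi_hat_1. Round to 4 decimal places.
\hat\phi_{1} = -0.4320

The Yule-Walker equations for an AR(p) process read, in matrix form,
  Gamma_p phi = r_p,   with   (Gamma_p)_{ij} = gamma(|i - j|),
                       (r_p)_i = gamma(i),   i,j = 1..p.
Substitute the sample gammas (Toeplitz matrix and right-hand side of size 2):
  Gamma_p = [[2.6985, -2.003], [-2.003, 2.6985]]
  r_p     = [-2.003, 1.9933]
Written out:
  2.6985 phi_1 - 2.003 phi_2 = -2.003
  -2.003 phi_1 + 2.6985 phi_2 = 1.9933
Solve by Cramer's rule:
  det = gamma(0)^2 - gamma(1)^2 = (2.6985)^2 - (-2.003)^2 = 7.28190225 - 4.012009 = 3.26989325
  phi_hat_1 = [gamma(1) gamma(0) - gamma(1) gamma(2)] / det = [(-2.003)(2.6985) - (-2.003)(1.9933)] / 3.26989325 = -1.4125156 / 3.26989325 = -0.432
  phi_hat_2 = [gamma(0) gamma(2) - gamma(1)^2] / det = [(2.6985)(1.9933) - (-2.003)^2] / 3.26989325 = 1.36691105 / 3.26989325 = 0.418
So phi_hat = [-0.4320, 0.4180].
Therefore phi_hat_1 = -0.4320.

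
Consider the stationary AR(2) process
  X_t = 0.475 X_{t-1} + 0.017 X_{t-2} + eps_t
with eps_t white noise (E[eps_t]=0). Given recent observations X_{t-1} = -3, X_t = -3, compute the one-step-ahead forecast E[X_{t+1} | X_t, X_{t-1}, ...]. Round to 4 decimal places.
E[X_{t+1} \mid \mathcal F_t] = -1.4760

For an AR(p) model X_t = c + sum_i phi_i X_{t-i} + eps_t, the
one-step-ahead conditional mean is
  E[X_{t+1} | X_t, ...] = c + sum_i phi_i X_{t+1-i}.
Substitute known values:
  E[X_{t+1} | ...] = (0.475) * (-3) + (0.017) * (-3)
                   = -1.4760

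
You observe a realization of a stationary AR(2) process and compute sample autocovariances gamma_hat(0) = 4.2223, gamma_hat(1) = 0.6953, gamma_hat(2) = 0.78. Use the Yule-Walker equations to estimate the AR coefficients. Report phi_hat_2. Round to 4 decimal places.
\hat\phi_{2} = 0.1620

The Yule-Walker equations for an AR(p) process read, in matrix form,
  Gamma_p phi = r_p,   with   (Gamma_p)_{ij} = gamma(|i - j|),
                       (r_p)_i = gamma(i),   i,j = 1..p.
Substitute the sample gammas (Toeplitz matrix and right-hand side of size 2):
  Gamma_p = [[4.2223, 0.6953], [0.6953, 4.2223]]
  r_p     = [0.6953, 0.78]
Written out:
  4.2223 phi_1 + 0.6953 phi_2 = 0.6953
  0.6953 phi_1 + 4.2223 phi_2 = 0.78
Solve by Cramer's rule:
  det = gamma(0)^2 - gamma(1)^2 = (4.2223)^2 - (0.6953)^2 = 17.82781729 - 0.48344209 = 17.3443752
  phi_hat_1 = [gamma(1) gamma(0) - gamma(1) gamma(2)] / det = [(0.6953)(4.2223) - (0.6953)(0.78)] / 17.3443752 = 2.39343119 / 17.3443752 = 0.138
  phi_hat_2 = [gamma(0) gamma(2) - gamma(1)^2] / det = [(4.2223)(0.78) - (0.6953)^2] / 17.3443752 = 2.80995191 / 17.3443752 = 0.162
So phi_hat = [0.1380, 0.1620].
Therefore phi_hat_2 = 0.1620.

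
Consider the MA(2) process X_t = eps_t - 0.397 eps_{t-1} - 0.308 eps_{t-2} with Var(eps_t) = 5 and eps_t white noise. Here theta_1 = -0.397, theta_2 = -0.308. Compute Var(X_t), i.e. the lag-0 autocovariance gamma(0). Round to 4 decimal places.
\gamma(0) = 6.2624

For an MA(q) process X_t = eps_t + sum_i theta_i eps_{t-i} with
Var(eps_t) = sigma^2, the variance is
  gamma(0) = sigma^2 * (1 + sum_i theta_i^2).
  sum_i theta_i^2 = (-0.397)^2 + (-0.308)^2 = 0.157609 + 0.094864 = 0.252473.
  gamma(0) = 5 * (1 + 0.252473) = 5 * 1.252473 = 6.262365, which rounds to 6.2624.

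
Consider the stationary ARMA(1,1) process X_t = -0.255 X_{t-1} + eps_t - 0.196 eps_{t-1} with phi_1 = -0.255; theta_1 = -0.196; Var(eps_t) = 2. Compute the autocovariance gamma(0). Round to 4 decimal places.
\gamma(0) = 2.4351

Multiply the model equation by X_{t-k} and take expectations. With theta_0 = psi_0 = 1 and psi_j the MA(infinity) weights, this gives
  gamma(k) - sum_i phi_i gamma(k-i) = c_k,
  c_k = sigma^2 * sum_{j=k..q} theta_j psi_{j-k}   (c_k = 0 for k > q),
using gamma(-m) = gamma(m).
psi-weights needed (psi_j = theta_j + sum_i phi_i psi_{j-i}):
  psi_1 = theta_1 + phi_1 = -0.196 + (-0.255) = -0.451
Right-hand sides:
  c_0 = sigma^2 (1 + theta_1 psi_1) = 2 * (1 + (-0.196)(-0.451)) = 2 * 1.088396 = 2.176792
  c_1 = sigma^2 theta_1 = 2 * (-0.196) = -0.392
  c_2 = 0
Equations for k = 0 and k = 1 (AR order 1):
  gamma(0) = phi_1 gamma(1) + c_0
  gamma(1) = phi_1 gamma(0) + c_1
Substituting the second into the first: gamma(0) (1 - phi_1^2) = c_0 + phi_1 c_1, so
  gamma(0) = (c_0 + phi_1 c_1) / (1 - phi_1^2) = (2.176792 + (-0.255)(-0.392)) / (1 - (-0.255)^2) = 2.276752 / 0.934975 = 2.435094.
Therefore gamma(0) = 2.4351 (to 4 decimal places).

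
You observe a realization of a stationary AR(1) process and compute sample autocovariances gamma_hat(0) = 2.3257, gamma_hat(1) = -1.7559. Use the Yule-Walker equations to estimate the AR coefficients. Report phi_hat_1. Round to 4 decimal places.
\hat\phi_{1} = -0.7550

The Yule-Walker equations for an AR(p) process read, in matrix form,
  Gamma_p phi = r_p,   with   (Gamma_p)_{ij} = gamma(|i - j|),
                       (r_p)_i = gamma(i),   i,j = 1..p.
Substitute the sample gammas (Toeplitz matrix and right-hand side of size 1):
  Gamma_p = [[2.3257]]
  r_p     = [-1.7559]
With p = 1 this is the single equation gamma(0) phi_1 = gamma(1):
  phi_hat_1 = gamma(1) / gamma(0) = -1.7559 / 2.3257 = -0.7550.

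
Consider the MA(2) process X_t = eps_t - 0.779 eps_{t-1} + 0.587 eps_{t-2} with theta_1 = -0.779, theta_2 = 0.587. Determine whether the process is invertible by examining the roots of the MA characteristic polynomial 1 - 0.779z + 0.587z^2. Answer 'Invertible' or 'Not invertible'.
\text{Invertible}

The MA(q) characteristic polynomial is P(z) = 1 - 0.779z + 0.587z^2.
Invertibility requires all roots to lie outside the unit circle, i.e. |z| > 1 for every root.
Set 1 + (-0.779) z + (0.587) z^2 = 0, i.e. a z^2 + b z + c = 0 with a = 0.587, b = -0.779, c = 1.
Discriminant D = b^2 - 4ac = (-0.779)^2 - 4*(0.587)*1 = 0.606841 - (2.348) = -1.741159.
D < 0, so the roots are the complex-conjugate pair z = (-b +/- i sqrt(-D)) / (2a) = 0.6635 +/- 1.124i.
For a conjugate pair |z|^2 = z * conj(z) = (product of roots) = c/a = 1/(0.587) = 1.703578, so |z| = sqrt(1.703578) = 1.3052 for both roots.
Moduli of all roots: 1.3052, 1.3052.
All moduli strictly greater than 1? Yes.
Verdict: Invertible.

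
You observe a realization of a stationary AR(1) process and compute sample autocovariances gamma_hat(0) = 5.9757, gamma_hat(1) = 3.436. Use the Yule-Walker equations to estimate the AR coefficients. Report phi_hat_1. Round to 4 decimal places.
\hat\phi_{1} = 0.5750

The Yule-Walker equations for an AR(p) process read, in matrix form,
  Gamma_p phi = r_p,   with   (Gamma_p)_{ij} = gamma(|i - j|),
                       (r_p)_i = gamma(i),   i,j = 1..p.
Substitute the sample gammas (Toeplitz matrix and right-hand side of size 1):
  Gamma_p = [[5.9757]]
  r_p     = [3.436]
With p = 1 this is the single equation gamma(0) phi_1 = gamma(1):
  phi_hat_1 = gamma(1) / gamma(0) = 3.436 / 5.9757 = 0.5750.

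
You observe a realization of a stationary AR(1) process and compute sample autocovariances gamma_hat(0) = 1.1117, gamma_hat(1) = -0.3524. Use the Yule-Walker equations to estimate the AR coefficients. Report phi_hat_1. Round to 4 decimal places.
\hat\phi_{1} = -0.3170

The Yule-Walker equations for an AR(p) process read, in matrix form,
  Gamma_p phi = r_p,   with   (Gamma_p)_{ij} = gamma(|i - j|),
                       (r_p)_i = gamma(i),   i,j = 1..p.
Substitute the sample gammas (Toeplitz matrix and right-hand side of size 1):
  Gamma_p = [[1.1117]]
  r_p     = [-0.3524]
With p = 1 this is the single equation gamma(0) phi_1 = gamma(1):
  phi_hat_1 = gamma(1) / gamma(0) = -0.3524 / 1.1117 = -0.3170.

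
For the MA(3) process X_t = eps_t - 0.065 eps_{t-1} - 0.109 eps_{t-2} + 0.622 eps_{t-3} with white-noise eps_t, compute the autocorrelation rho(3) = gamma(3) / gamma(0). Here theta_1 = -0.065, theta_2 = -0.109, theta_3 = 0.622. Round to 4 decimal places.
\rho(3) = 0.4433

For an MA(q) process with theta_0 = 1, the autocovariance is
  gamma(k) = sigma^2 * sum_{i=0..q-k} theta_i * theta_{i+k},
and rho(k) = gamma(k) / gamma(0). Sigma^2 cancels.
  numerator   = (1)*(0.622) = 0.622.
  denominator = (1)^2 + (-0.065)^2 + (-0.109)^2 + (0.622)^2 = 1.40299.
  rho(3) = 0.622 / 1.40299 = 0.4433.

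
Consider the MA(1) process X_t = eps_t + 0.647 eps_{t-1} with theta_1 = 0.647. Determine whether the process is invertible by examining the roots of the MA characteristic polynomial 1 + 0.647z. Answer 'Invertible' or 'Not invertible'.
\text{Invertible}

The MA(q) characteristic polynomial is P(z) = 1 + 0.647z.
Invertibility requires all roots to lie outside the unit circle, i.e. |z| > 1 for every root.
This is linear in z: 1 + (0.647) z = 0  =>  z = -1/(0.647) = -1.545595,  |z| = 1.545595.
Moduli of all roots: 1.5456.
All moduli strictly greater than 1? Yes.
Verdict: Invertible.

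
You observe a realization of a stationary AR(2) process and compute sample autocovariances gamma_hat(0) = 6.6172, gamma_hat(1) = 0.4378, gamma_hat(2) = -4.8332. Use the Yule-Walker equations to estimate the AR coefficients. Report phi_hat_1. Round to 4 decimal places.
\hat\phi_{1} = 0.1150

The Yule-Walker equations for an AR(p) process read, in matrix form,
  Gamma_p phi = r_p,   with   (Gamma_p)_{ij} = gamma(|i - j|),
                       (r_p)_i = gamma(i),   i,j = 1..p.
Substitute the sample gammas (Toeplitz matrix and right-hand side of size 2):
  Gamma_p = [[6.6172, 0.4378], [0.4378, 6.6172]]
  r_p     = [0.4378, -4.8332]
Written out:
  6.6172 phi_1 + 0.4378 phi_2 = 0.4378
  0.4378 phi_1 + 6.6172 phi_2 = -4.8332
Solve by Cramer's rule:
  det = gamma(0)^2 - gamma(1)^2 = (6.6172)^2 - (0.4378)^2 = 43.78733584 - 0.19166884 = 43.595667
  phi_hat_1 = [gamma(1) gamma(0) - gamma(1) gamma(2)] / det = [(0.4378)(6.6172) - (0.4378)(-4.8332)] / 43.595667 = 5.01298512 / 43.595667 = 0.115
  phi_hat_2 = [gamma(0) gamma(2) - gamma(1)^2] / det = [(6.6172)(-4.8332) - (0.4378)^2] / 43.595667 = -32.17391988 / 43.595667 = -0.738
So phi_hat = [0.1150, -0.7380].
Therefore phi_hat_1 = 0.1150.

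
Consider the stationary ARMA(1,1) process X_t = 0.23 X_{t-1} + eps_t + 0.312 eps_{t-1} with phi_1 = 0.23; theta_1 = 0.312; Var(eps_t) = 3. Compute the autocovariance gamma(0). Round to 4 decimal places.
\gamma(0) = 3.9305

Multiply the model equation by X_{t-k} and take expectations. With theta_0 = psi_0 = 1 and psi_j the MA(infinity) weights, this gives
  gamma(k) - sum_i phi_i gamma(k-i) = c_k,
  c_k = sigma^2 * sum_{j=k..q} theta_j psi_{j-k}   (c_k = 0 for k > q),
using gamma(-m) = gamma(m).
psi-weights needed (psi_j = theta_j + sum_i phi_i psi_{j-i}):
  psi_1 = theta_1 + phi_1 = 0.312 + (0.23) = 0.542
Right-hand sides:
  c_0 = sigma^2 (1 + theta_1 psi_1) = 3 * (1 + (0.312)(0.542)) = 3 * 1.169104 = 3.507312
  c_1 = sigma^2 theta_1 = 3 * (0.312) = 0.936
  c_2 = 0
Equations for k = 0 and k = 1 (AR order 1):
  gamma(0) = phi_1 gamma(1) + c_0
  gamma(1) = phi_1 gamma(0) + c_1
Substituting the second into the first: gamma(0) (1 - phi_1^2) = c_0 + phi_1 c_1, so
  gamma(0) = (c_0 + phi_1 c_1) / (1 - phi_1^2) = (3.507312 + (0.23)(0.936)) / (1 - (0.23)^2) = 3.722592 / 0.9471 = 3.930516.
Therefore gamma(0) = 3.9305 (to 4 decimal places).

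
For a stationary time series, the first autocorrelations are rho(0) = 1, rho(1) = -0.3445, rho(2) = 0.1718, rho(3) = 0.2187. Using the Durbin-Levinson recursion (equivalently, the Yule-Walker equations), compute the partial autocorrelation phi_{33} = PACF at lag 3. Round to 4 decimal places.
\phi_{33} = 0.3360

The PACF at lag k is phi_{kk}, the last component of the solution
to the Yule-Walker system G_k phi = r_k where
  (G_k)_{ij} = rho(|i - j|), (r_k)_i = rho(i), i,j = 1..k.
Equivalently, Durbin-Levinson gives phi_{kk} iteratively:
  phi_{11} = rho(1)
  phi_{kk} = [rho(k) - sum_{j=1..k-1} phi_{k-1,j} rho(k-j)]
            / [1 - sum_{j=1..k-1} phi_{k-1,j} rho(j)],
  phi_{k,j} = phi_{k-1,j} - phi_{kk} phi_{k-1,k-j},  j = 1..k-1.
Step k = 1:
  phi_11 = rho(1) = -0.3445.
Step k = 2:
  phi_22 = [rho(2) - phi_11 rho(1)] / [1 - phi_11 rho(1)] = [0.1718 - (-0.3445)(-0.3445)] / [1 - (-0.3445)(-0.3445)]
         = 0.05311975 / 0.88131975 = 0.060273.
  Update: phi_21 = phi_11 - phi_22 phi_11 = -0.3445 - (0.060273)(-0.3445) = -0.323736.
Step k = 3:
  phi_33 = [rho(3) - phi_21 rho(2) - phi_22 rho(1)] / [1 - phi_21 rho(1) - phi_22 rho(2)]
    numerator   = 0.2187 - (-0.323736)(0.1718) - (0.060273)(-0.3445) = 0.29508187
    denominator = 1 - (-0.323736)(-0.3445) - (0.060273)(0.1718) = 0.87811807
  phi_33 = 0.29508187 / 0.87811807 = 0.336.
Therefore phi_{33} = 0.3360.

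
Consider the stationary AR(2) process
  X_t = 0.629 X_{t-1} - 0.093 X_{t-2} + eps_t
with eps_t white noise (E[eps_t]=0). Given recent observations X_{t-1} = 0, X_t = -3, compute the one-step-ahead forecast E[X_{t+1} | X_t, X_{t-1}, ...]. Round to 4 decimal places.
E[X_{t+1} \mid \mathcal F_t] = -1.8870

For an AR(p) model X_t = c + sum_i phi_i X_{t-i} + eps_t, the
one-step-ahead conditional mean is
  E[X_{t+1} | X_t, ...] = c + sum_i phi_i X_{t+1-i}.
Substitute known values:
  E[X_{t+1} | ...] = (0.629) * (-3) + (-0.093) * (0)
                   = -1.8870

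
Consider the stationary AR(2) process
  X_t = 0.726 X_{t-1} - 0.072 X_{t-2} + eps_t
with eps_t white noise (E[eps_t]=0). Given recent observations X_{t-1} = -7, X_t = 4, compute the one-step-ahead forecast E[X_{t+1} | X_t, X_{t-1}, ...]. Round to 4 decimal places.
E[X_{t+1} \mid \mathcal F_t] = 3.4080

For an AR(p) model X_t = c + sum_i phi_i X_{t-i} + eps_t, the
one-step-ahead conditional mean is
  E[X_{t+1} | X_t, ...] = c + sum_i phi_i X_{t+1-i}.
Substitute known values:
  E[X_{t+1} | ...] = (0.726) * (4) + (-0.072) * (-7)
                   = 3.4080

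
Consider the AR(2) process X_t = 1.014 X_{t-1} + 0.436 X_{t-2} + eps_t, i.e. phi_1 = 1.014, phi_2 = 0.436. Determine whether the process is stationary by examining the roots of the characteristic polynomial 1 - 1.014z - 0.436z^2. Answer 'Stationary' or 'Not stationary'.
\text{Not stationary}

The AR(p) characteristic polynomial is P(z) = 1 - 1.014z - 0.436z^2.
Stationarity requires all roots to lie outside the unit circle, i.e. |z| > 1 for every root.
Set 1 + (-1.014) z + (-0.436) z^2 = 0, i.e. a z^2 + b z + c = 0 with a = -0.436, b = -1.014, c = 1.
Discriminant D = b^2 - 4ac = (-1.014)^2 - 4*(-0.436)*1 = 1.028196 - (-1.744) = 2.772196.
D >= 0, so the roots are real: z = (-b +/- sqrt(D)) / (2a) = (1.014 +/- 1.664991) / (-0.872).
  z_1 = (1.014 + 1.664991) / (-0.872) = -3.0722,   |z_1| = 3.0722.
  z_2 = (1.014 - 1.664991) / (-0.872) = 0.7465,   |z_2| = 0.7465.
Moduli of all roots: 3.0722, 0.7465.
All moduli strictly greater than 1? No.
Verdict: Not stationary.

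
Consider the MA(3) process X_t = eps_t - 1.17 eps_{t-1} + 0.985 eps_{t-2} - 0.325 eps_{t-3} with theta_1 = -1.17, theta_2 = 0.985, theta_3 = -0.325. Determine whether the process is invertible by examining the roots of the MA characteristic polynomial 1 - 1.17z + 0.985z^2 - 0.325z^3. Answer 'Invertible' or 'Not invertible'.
\text{Invertible}

The MA(q) characteristic polynomial is P(z) = 1 - 1.17z + 0.985z^2 - 0.325z^3.
Invertibility requires all roots to lie outside the unit circle, i.e. |z| > 1 for every root.
Degree 3: look for a simple real root z0 first, then factor out (1 - z/z0) and solve the remaining quadratic.
Testing z0 = 2: P(2) = 1 + (-1.17)(2) + (0.985)(2)^2 + (-0.325)(2)^3
  = 1 + (-2.34) + (3.94) + (-2.6) = 0.  So z_0 = 2 is a root, |z_0| = 2.
Divide out the factor (1 - 0.5 z) = (1 - z/z0) (since 1/z0 = 0.5):
  P(z) = (1 - 0.5 z)(1 + (-0.67) z + (0.65) z^2)
  [check: z-coef -0.67 - (0.5) = -1.17; z^2-coef 0.65 - (0.5)(-0.67) = 0.985; z^3-coef -(0.5)(0.65) = -0.325.]
Remaining roots from the quadratic factor 1 + (-0.67) z + (0.65) z^2:
  Set 1 + (-0.67) z + (0.65) z^2 = 0, i.e. a z^2 + b z + c = 0 with a = 0.65, b = -0.67, c = 1.
  Discriminant D = b^2 - 4ac = (-0.67)^2 - 4*(0.65)*1 = 0.4489 - (2.6) = -2.1511.
  D < 0, so the roots are the complex-conjugate pair z = (-b +/- i sqrt(-D)) / (2a) = 0.5154 +/- 1.1282i.
  For a conjugate pair |z|^2 = z * conj(z) = (product of roots) = c/a = 1/(0.65) = 1.538462, so |z| = sqrt(1.538462) = 1.2403 for both roots.
Moduli of all roots: 2.0000, 1.2403, 1.2403.
All moduli strictly greater than 1? Yes.
Verdict: Invertible.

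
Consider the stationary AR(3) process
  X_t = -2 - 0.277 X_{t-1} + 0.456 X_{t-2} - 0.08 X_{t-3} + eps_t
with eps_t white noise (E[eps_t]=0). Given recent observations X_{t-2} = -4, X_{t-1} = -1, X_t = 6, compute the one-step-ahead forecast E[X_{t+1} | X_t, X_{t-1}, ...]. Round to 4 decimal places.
E[X_{t+1} \mid \mathcal F_t] = -3.7980

For an AR(p) model X_t = c + sum_i phi_i X_{t-i} + eps_t, the
one-step-ahead conditional mean is
  E[X_{t+1} | X_t, ...] = c + sum_i phi_i X_{t+1-i}.
Substitute known values:
  E[X_{t+1} | ...] = -2 + (-0.277) * (6) + (0.456) * (-1) + (-0.08) * (-4)
                   = -3.7980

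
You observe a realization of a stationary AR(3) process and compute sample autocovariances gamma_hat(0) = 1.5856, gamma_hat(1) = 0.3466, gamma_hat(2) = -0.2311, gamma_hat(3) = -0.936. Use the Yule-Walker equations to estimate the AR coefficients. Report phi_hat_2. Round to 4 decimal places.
\hat\phi_{2} = -0.0570

The Yule-Walker equations for an AR(p) process read, in matrix form,
  Gamma_p phi = r_p,   with   (Gamma_p)_{ij} = gamma(|i - j|),
                       (r_p)_i = gamma(i),   i,j = 1..p.
Substitute the sample gammas (Toeplitz matrix and right-hand side of size 3):
  Gamma_p = [[1.5856, 0.3466, -0.2311], [0.3466, 1.5856, 0.3466], [-0.2311, 0.3466, 1.5856]]
  r_p     = [0.3466, -0.2311, -0.936]
Written out (R1..R3):
  (R1) 1.5856 phi_1 + 0.3466 phi_2 - 0.2311 phi_3 = 0.3466
  (R2) 0.3466 phi_1 + 1.5856 phi_2 + 0.3466 phi_3 = -0.2311
  (R3) -0.2311 phi_1 + 0.3466 phi_2 + 1.5856 phi_3 = -0.936
Gaussian elimination:
  R2 <- R2 - (0.3466/1.5856) R1 = R2 - (0.218592) R1:  1.509836 phi_2 + 0.397117 phi_3 = -0.306864
  R3 <- R3 - (-0.2311/1.5856) R1 = R3 - (-0.145749) R1:  0.397117 phi_2 + 1.551917 phi_3 = -0.885483
  R3 <- R3 - (0.397117/1.509836) R2 = R3 - (0.26302) R2:  1.447468 phi_3 = -0.804772
Back-substitution:
  phi_hat_3 = -0.804772 / 1.447468 = -0.555986
  phi_hat_2 = (-0.306864 - (0.397117)(-0.555986)) / 1.509836 = -0.057008
  phi_hat_1 = (0.3466 - (0.3466)(-0.057008) - (-0.2311)(-0.555986)) / 1.5856 = 0.150019
So phi_hat = [0.1500, -0.0570, -0.5560].
Therefore phi_hat_2 = -0.0570.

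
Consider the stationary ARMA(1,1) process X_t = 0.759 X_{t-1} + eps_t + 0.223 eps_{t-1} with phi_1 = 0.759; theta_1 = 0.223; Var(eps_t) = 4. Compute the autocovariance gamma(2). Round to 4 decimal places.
\gamma(2) = 8.2232

Multiply the model equation by X_{t-k} and take expectations. With theta_0 = psi_0 = 1 and psi_j the MA(infinity) weights, this gives
  gamma(k) - sum_i phi_i gamma(k-i) = c_k,
  c_k = sigma^2 * sum_{j=k..q} theta_j psi_{j-k}   (c_k = 0 for k > q),
using gamma(-m) = gamma(m).
psi-weights needed (psi_j = theta_j + sum_i phi_i psi_{j-i}):
  psi_1 = theta_1 + phi_1 = 0.223 + (0.759) = 0.982
Right-hand sides:
  c_0 = sigma^2 (1 + theta_1 psi_1) = 4 * (1 + (0.223)(0.982)) = 4 * 1.218986 = 4.875944
  c_1 = sigma^2 theta_1 = 4 * (0.223) = 0.892
  c_2 = 0
Equations for k = 0 and k = 1 (AR order 1):
  gamma(0) = phi_1 gamma(1) + c_0
  gamma(1) = phi_1 gamma(0) + c_1
Substituting the second into the first: gamma(0) (1 - phi_1^2) = c_0 + phi_1 c_1, so
  gamma(0) = (c_0 + phi_1 c_1) / (1 - phi_1^2) = (4.875944 + (0.759)(0.892)) / (1 - (0.759)^2) = 5.552972 / 0.423919 = 13.099135.
  gamma(1) = phi_1 gamma(0) + c_1 = (0.759)(13.099135) + (0.892) = 10.834243.
For k = 2 (> q): gamma(2) = phi_1 gamma(1) = (0.759)(10.834243) = 8.223191.
Therefore gamma(2) = 8.2232 (to 4 decimal places).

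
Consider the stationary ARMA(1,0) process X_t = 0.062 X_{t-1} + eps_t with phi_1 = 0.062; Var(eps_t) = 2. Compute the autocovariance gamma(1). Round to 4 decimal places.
\gamma(1) = 0.1245

Multiply the model equation by X_{t-k} and take expectations. With theta_0 = psi_0 = 1 and psi_j the MA(infinity) weights, this gives
  gamma(k) - sum_i phi_i gamma(k-i) = c_k,
  c_k = sigma^2 * sum_{j=k..q} theta_j psi_{j-k}   (c_k = 0 for k > q),
using gamma(-m) = gamma(m).
Pure AR (q = 0): c_0 = sigma^2 = 2, c_k = 0 for k >= 1.
Equations for k = 0 and k = 1 (AR order 1):
  gamma(0) = phi_1 gamma(1) + c_0
  gamma(1) = phi_1 gamma(0) + c_1
Substituting the second into the first: gamma(0) (1 - phi_1^2) = c_0 + phi_1 c_1, so
  gamma(0) = c_0 / (1 - phi_1^2) = 2 / (1 - (0.062)^2) = 2 / 0.996156 = 2.007718.
  gamma(1) = phi_1 gamma(0) = (0.062)(2.007718) = 0.124478.
Therefore gamma(1) = 0.1245 (to 4 decimal places).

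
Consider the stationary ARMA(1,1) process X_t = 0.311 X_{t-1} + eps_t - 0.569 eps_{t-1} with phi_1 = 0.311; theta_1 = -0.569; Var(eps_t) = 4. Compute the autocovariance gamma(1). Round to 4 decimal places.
\gamma(1) = -0.9403

Multiply the model equation by X_{t-k} and take expectations. With theta_0 = psi_0 = 1 and psi_j the MA(infinity) weights, this gives
  gamma(k) - sum_i phi_i gamma(k-i) = c_k,
  c_k = sigma^2 * sum_{j=k..q} theta_j psi_{j-k}   (c_k = 0 for k > q),
using gamma(-m) = gamma(m).
psi-weights needed (psi_j = theta_j + sum_i phi_i psi_{j-i}):
  psi_1 = theta_1 + phi_1 = -0.569 + (0.311) = -0.258
Right-hand sides:
  c_0 = sigma^2 (1 + theta_1 psi_1) = 4 * (1 + (-0.569)(-0.258)) = 4 * 1.146802 = 4.587208
  c_1 = sigma^2 theta_1 = 4 * (-0.569) = -2.276
  c_2 = 0
Equations for k = 0 and k = 1 (AR order 1):
  gamma(0) = phi_1 gamma(1) + c_0
  gamma(1) = phi_1 gamma(0) + c_1
Substituting the second into the first: gamma(0) (1 - phi_1^2) = c_0 + phi_1 c_1, so
  gamma(0) = (c_0 + phi_1 c_1) / (1 - phi_1^2) = (4.587208 + (0.311)(-2.276)) / (1 - (0.311)^2) = 3.879372 / 0.903279 = 4.294766.
  gamma(1) = phi_1 gamma(0) + c_1 = (0.311)(4.294766) + (-2.276) = -0.940328.
Therefore gamma(1) = -0.9403 (to 4 decimal places).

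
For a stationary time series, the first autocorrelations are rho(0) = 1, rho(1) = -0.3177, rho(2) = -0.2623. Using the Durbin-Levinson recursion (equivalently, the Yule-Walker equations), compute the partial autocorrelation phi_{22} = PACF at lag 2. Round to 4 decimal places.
\phi_{22} = -0.4040

The PACF at lag k is phi_{kk}, the last component of the solution
to the Yule-Walker system G_k phi = r_k where
  (G_k)_{ij} = rho(|i - j|), (r_k)_i = rho(i), i,j = 1..k.
Equivalently, Durbin-Levinson gives phi_{kk} iteratively:
  phi_{11} = rho(1)
  phi_{kk} = [rho(k) - sum_{j=1..k-1} phi_{k-1,j} rho(k-j)]
            / [1 - sum_{j=1..k-1} phi_{k-1,j} rho(j)],
  phi_{k,j} = phi_{k-1,j} - phi_{kk} phi_{k-1,k-j},  j = 1..k-1.
Step k = 1:
  phi_11 = rho(1) = -0.3177.
Step k = 2:
  phi_22 = [rho(2) - phi_11 rho(1)] / [1 - phi_11 rho(1)] = [-0.2623 - (-0.3177)(-0.3177)] / [1 - (-0.3177)(-0.3177)]
         = -0.36323329 / 0.89906671 = -0.404.
Therefore phi_{22} = -0.4040.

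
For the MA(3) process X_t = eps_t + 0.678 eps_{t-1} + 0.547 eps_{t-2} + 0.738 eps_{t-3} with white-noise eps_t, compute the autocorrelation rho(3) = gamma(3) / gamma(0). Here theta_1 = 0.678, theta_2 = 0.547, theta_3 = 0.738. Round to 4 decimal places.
\rho(3) = 0.3204

For an MA(q) process with theta_0 = 1, the autocovariance is
  gamma(k) = sigma^2 * sum_{i=0..q-k} theta_i * theta_{i+k},
and rho(k) = gamma(k) / gamma(0). Sigma^2 cancels.
  numerator   = (1)*(0.738) = 0.738.
  denominator = (1)^2 + (0.678)^2 + (0.547)^2 + (0.738)^2 = 2.303537.
  rho(3) = 0.738 / 2.303537 = 0.3204.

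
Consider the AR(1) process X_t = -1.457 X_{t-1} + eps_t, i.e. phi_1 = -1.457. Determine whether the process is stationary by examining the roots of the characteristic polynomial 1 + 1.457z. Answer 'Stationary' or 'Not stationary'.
\text{Not stationary}

The AR(p) characteristic polynomial is P(z) = 1 + 1.457z.
Stationarity requires all roots to lie outside the unit circle, i.e. |z| > 1 for every root.
This is linear in z: 1 + (1.457) z = 0  =>  z = -1/(1.457) = -0.686342,  |z| = 0.686342.
Moduli of all roots: 0.6863.
All moduli strictly greater than 1? No.
Verdict: Not stationary.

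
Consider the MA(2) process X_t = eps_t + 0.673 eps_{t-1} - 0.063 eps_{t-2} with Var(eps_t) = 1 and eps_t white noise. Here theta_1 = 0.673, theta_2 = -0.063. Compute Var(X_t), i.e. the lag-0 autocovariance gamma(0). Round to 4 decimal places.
\gamma(0) = 1.4569

For an MA(q) process X_t = eps_t + sum_i theta_i eps_{t-i} with
Var(eps_t) = sigma^2, the variance is
  gamma(0) = sigma^2 * (1 + sum_i theta_i^2).
  sum_i theta_i^2 = (0.673)^2 + (-0.063)^2 = 0.452929 + 0.003969 = 0.456898.
  gamma(0) = 1 * (1 + 0.456898) = 1 * 1.456898 = 1.456898, which rounds to 1.4569.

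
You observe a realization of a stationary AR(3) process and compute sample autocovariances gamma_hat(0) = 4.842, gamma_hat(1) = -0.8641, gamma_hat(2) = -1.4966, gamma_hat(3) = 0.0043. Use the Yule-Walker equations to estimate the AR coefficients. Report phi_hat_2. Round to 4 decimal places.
\hat\phi_{2} = -0.3910

The Yule-Walker equations for an AR(p) process read, in matrix form,
  Gamma_p phi = r_p,   with   (Gamma_p)_{ij} = gamma(|i - j|),
                       (r_p)_i = gamma(i),   i,j = 1..p.
Substitute the sample gammas (Toeplitz matrix and right-hand side of size 3):
  Gamma_p = [[4.842, -0.8641, -1.4966], [-0.8641, 4.842, -0.8641], [-1.4966, -0.8641, 4.842]]
  r_p     = [-0.8641, -1.4966, 0.0043]
Written out (R1..R3):
  (R1) 4.842 phi_1 - 0.8641 phi_2 - 1.4966 phi_3 = -0.8641
  (R2) -0.8641 phi_1 + 4.842 phi_2 - 0.8641 phi_3 = -1.4966
  (R3) -1.4966 phi_1 - 0.8641 phi_2 + 4.842 phi_3 = 0.0043
Gaussian elimination:
  R2 <- R2 - (-0.8641/4.842) R1 = R2 - (-0.178459) R1:  4.687793 phi_2 - 1.131182 phi_3 = -1.650807
  R3 <- R3 - (-1.4966/4.842) R1 = R3 - (-0.309087) R1:  -1.131182 phi_2 + 4.37942 phi_3 = -0.262782
  R3 <- R3 - (-1.131182/4.687793) R2 = R3 - (-0.241304) R2:  4.106462 phi_3 = -0.661128
Back-substitution:
  phi_hat_3 = -0.661128 / 4.106462 = -0.160997
  phi_hat_2 = (-1.650807 - (-1.131182)(-0.160997)) / 4.687793 = -0.390999
  phi_hat_1 = (-0.8641 - (-0.8641)(-0.390999) - (-1.4966)(-0.160997)) / 4.842 = -0.297999
So phi_hat = [-0.2980, -0.3910, -0.1610].
Therefore phi_hat_2 = -0.3910.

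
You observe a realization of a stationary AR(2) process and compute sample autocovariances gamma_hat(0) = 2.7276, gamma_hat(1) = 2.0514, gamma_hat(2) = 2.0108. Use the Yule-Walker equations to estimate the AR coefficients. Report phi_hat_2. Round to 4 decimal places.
\hat\phi_{2} = 0.3950

The Yule-Walker equations for an AR(p) process read, in matrix form,
  Gamma_p phi = r_p,   with   (Gamma_p)_{ij} = gamma(|i - j|),
                       (r_p)_i = gamma(i),   i,j = 1..p.
Substitute the sample gammas (Toeplitz matrix and right-hand side of size 2):
  Gamma_p = [[2.7276, 2.0514], [2.0514, 2.7276]]
  r_p     = [2.0514, 2.0108]
Written out:
  2.7276 phi_1 + 2.0514 phi_2 = 2.0514
  2.0514 phi_1 + 2.7276 phi_2 = 2.0108
Solve by Cramer's rule:
  det = gamma(0)^2 - gamma(1)^2 = (2.7276)^2 - (2.0514)^2 = 7.43980176 - 4.20824196 = 3.2315598
  phi_hat_1 = [gamma(1) gamma(0) - gamma(1) gamma(2)] / det = [(2.0514)(2.7276) - (2.0514)(2.0108)] / 3.2315598 = 1.47044352 / 3.2315598 = 0.455
  phi_hat_2 = [gamma(0) gamma(2) - gamma(1)^2] / det = [(2.7276)(2.0108) - (2.0514)^2] / 3.2315598 = 1.27641612 / 3.2315598 = 0.395
So phi_hat = [0.4550, 0.3950].
Therefore phi_hat_2 = 0.3950.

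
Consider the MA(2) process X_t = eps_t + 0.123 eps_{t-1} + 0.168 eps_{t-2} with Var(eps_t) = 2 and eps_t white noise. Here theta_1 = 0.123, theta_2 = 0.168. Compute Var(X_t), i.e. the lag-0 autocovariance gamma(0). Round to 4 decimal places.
\gamma(0) = 2.0867

For an MA(q) process X_t = eps_t + sum_i theta_i eps_{t-i} with
Var(eps_t) = sigma^2, the variance is
  gamma(0) = sigma^2 * (1 + sum_i theta_i^2).
  sum_i theta_i^2 = (0.123)^2 + (0.168)^2 = 0.015129 + 0.028224 = 0.043353.
  gamma(0) = 2 * (1 + 0.043353) = 2 * 1.043353 = 2.086706, which rounds to 2.0867.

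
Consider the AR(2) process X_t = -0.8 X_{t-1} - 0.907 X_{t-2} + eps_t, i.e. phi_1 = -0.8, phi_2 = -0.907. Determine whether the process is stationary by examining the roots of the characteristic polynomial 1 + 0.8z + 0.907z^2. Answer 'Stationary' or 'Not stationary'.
\text{Stationary}

The AR(p) characteristic polynomial is P(z) = 1 + 0.8z + 0.907z^2.
Stationarity requires all roots to lie outside the unit circle, i.e. |z| > 1 for every root.
Set 1 + (0.8) z + (0.907) z^2 = 0, i.e. a z^2 + b z + c = 0 with a = 0.907, b = 0.8, c = 1.
Discriminant D = b^2 - 4ac = (0.8)^2 - 4*(0.907)*1 = 0.64 - (3.628) = -2.988.
D < 0, so the roots are the complex-conjugate pair z = (-b +/- i sqrt(-D)) / (2a) = -0.441 +/- 0.9529i.
For a conjugate pair |z|^2 = z * conj(z) = (product of roots) = c/a = 1/(0.907) = 1.102536, so |z| = sqrt(1.102536) = 1.05 for both roots.
Moduli of all roots: 1.0500, 1.0500.
All moduli strictly greater than 1? Yes.
Verdict: Stationary.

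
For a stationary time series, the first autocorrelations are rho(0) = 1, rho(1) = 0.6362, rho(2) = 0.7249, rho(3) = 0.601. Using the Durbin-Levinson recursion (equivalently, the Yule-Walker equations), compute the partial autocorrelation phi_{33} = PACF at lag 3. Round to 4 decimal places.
\phi_{33} = 0.1080

The PACF at lag k is phi_{kk}, the last component of the solution
to the Yule-Walker system G_k phi = r_k where
  (G_k)_{ij} = rho(|i - j|), (r_k)_i = rho(i), i,j = 1..k.
Equivalently, Durbin-Levinson gives phi_{kk} iteratively:
  phi_{11} = rho(1)
  phi_{kk} = [rho(k) - sum_{j=1..k-1} phi_{k-1,j} rho(k-j)]
            / [1 - sum_{j=1..k-1} phi_{k-1,j} rho(j)],
  phi_{k,j} = phi_{k-1,j} - phi_{kk} phi_{k-1,k-j},  j = 1..k-1.
Step k = 1:
  phi_11 = rho(1) = 0.6362.
Step k = 2:
  phi_22 = [rho(2) - phi_11 rho(1)] / [1 - phi_11 rho(1)] = [0.7249 - (0.6362)(0.6362)] / [1 - (0.6362)(0.6362)]
         = 0.32014956 / 0.59524956 = 0.537841.
  Update: phi_21 = phi_11 - phi_22 phi_11 = 0.6362 - (0.537841)(0.6362) = 0.294026.
Step k = 3:
  phi_33 = [rho(3) - phi_21 rho(2) - phi_22 rho(1)] / [1 - phi_21 rho(1) - phi_22 rho(2)]
    numerator   = 0.601 - (0.294026)(0.7249) - (0.537841)(0.6362) = 0.04568645
    denominator = 1 - (0.294026)(0.6362) - (0.537841)(0.7249) = 0.42306003
  phi_33 = 0.04568645 / 0.42306003 = 0.108.
Therefore phi_{33} = 0.1080.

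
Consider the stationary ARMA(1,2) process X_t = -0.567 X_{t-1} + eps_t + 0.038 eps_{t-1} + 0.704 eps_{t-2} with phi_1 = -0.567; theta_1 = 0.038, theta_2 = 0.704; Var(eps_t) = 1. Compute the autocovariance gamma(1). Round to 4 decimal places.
\gamma(1) = -1.9023

Multiply the model equation by X_{t-k} and take expectations. With theta_0 = psi_0 = 1 and psi_j the MA(infinity) weights, this gives
  gamma(k) - sum_i phi_i gamma(k-i) = c_k,
  c_k = sigma^2 * sum_{j=k..q} theta_j psi_{j-k}   (c_k = 0 for k > q),
using gamma(-m) = gamma(m).
psi-weights needed (psi_j = theta_j + sum_i phi_i psi_{j-i}):
  psi_1 = theta_1 + phi_1 = 0.038 + (-0.567) = -0.529
  psi_2 = theta_2 + phi_1 psi_1 = 0.704 + (-0.567)(-0.529) = 1.003943
Right-hand sides:
  c_0 = sigma^2 (1 + theta_1 psi_1 + theta_2 psi_2) = 1 * (1 + (0.038)(-0.529) + (0.704)(1.003943)) = 1 * 1.686674 = 1.686674
  c_1 = sigma^2 (theta_1 + theta_2 psi_1) = 1 * (0.038 + (0.704)(-0.529)) = -0.334416
  c_2 = sigma^2 theta_2 = 1 * (0.704) = 0.704
Equations for k = 0 and k = 1 (AR order 1):
  gamma(0) = phi_1 gamma(1) + c_0
  gamma(1) = phi_1 gamma(0) + c_1
Substituting the second into the first: gamma(0) (1 - phi_1^2) = c_0 + phi_1 c_1, so
  gamma(0) = (c_0 + phi_1 c_1) / (1 - phi_1^2) = (1.686674 + (-0.567)(-0.334416)) / (1 - (-0.567)^2) = 1.876288 / 0.678511 = 2.765302.
  gamma(1) = phi_1 gamma(0) + c_1 = (-0.567)(2.765302) + (-0.334416) = -1.902342.
Therefore gamma(1) = -1.9023 (to 4 decimal places).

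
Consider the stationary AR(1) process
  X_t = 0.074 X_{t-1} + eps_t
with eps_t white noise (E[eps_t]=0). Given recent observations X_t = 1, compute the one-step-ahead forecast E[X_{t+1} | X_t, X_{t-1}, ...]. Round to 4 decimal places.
E[X_{t+1} \mid \mathcal F_t] = 0.0740

For an AR(p) model X_t = c + sum_i phi_i X_{t-i} + eps_t, the
one-step-ahead conditional mean is
  E[X_{t+1} | X_t, ...] = c + sum_i phi_i X_{t+1-i}.
Substitute known values:
  E[X_{t+1} | ...] = (0.074) * (1)
                   = 0.0740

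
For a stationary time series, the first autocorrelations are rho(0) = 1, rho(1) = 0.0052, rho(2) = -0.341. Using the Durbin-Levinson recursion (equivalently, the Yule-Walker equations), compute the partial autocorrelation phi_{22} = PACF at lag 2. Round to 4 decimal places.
\phi_{22} = -0.3410

The PACF at lag k is phi_{kk}, the last component of the solution
to the Yule-Walker system G_k phi = r_k where
  (G_k)_{ij} = rho(|i - j|), (r_k)_i = rho(i), i,j = 1..k.
Equivalently, Durbin-Levinson gives phi_{kk} iteratively:
  phi_{11} = rho(1)
  phi_{kk} = [rho(k) - sum_{j=1..k-1} phi_{k-1,j} rho(k-j)]
            / [1 - sum_{j=1..k-1} phi_{k-1,j} rho(j)],
  phi_{k,j} = phi_{k-1,j} - phi_{kk} phi_{k-1,k-j},  j = 1..k-1.
Step k = 1:
  phi_11 = rho(1) = 0.0052.
Step k = 2:
  phi_22 = [rho(2) - phi_11 rho(1)] / [1 - phi_11 rho(1)] = [-0.341 - (0.0052)(0.0052)] / [1 - (0.0052)(0.0052)]
         = -0.34102704 / 0.99997296 = -0.341.
Therefore phi_{22} = -0.3410.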